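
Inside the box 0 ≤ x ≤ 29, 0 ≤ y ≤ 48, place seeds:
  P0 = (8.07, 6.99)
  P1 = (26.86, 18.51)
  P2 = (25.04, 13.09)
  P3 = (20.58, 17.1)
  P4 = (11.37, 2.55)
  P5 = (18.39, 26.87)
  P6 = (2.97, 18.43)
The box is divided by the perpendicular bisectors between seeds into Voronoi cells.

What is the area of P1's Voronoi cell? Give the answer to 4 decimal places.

1. box [0,29]×[0,48]: [(0, 0) (29, 0) (29, 48) (0, 48)]
2. ⊥bis P1·P0 via (17.465,12.75): [(0, 41.2367) (25.2819, 0) (29, 0) (29, 48) (0, 48)]  |A|=870.7278
3. ⊥bis P1·P2 via (25.95,15.8): [(0, 41.2367) (12.9106, 20.1785) (29, 14.7758) (29, 48) (0, 48)]  |A|=714.3482
4. ⊥bis P1·P3 via (23.72,17.805): [(24.025, 16.4464) (29, 14.7758) (29, 48) (16.9405, 48)]  |A|=272.9041
5. ⊥bis P1·P4 via (19.115,10.53): [(24.025, 16.4464) (29, 14.7758) (29, 48) (16.9405, 48)]  |A|=272.9041
6. ⊥bis P1·P5 via (22.625,22.69): [(22.6235, 22.6885) (24.025, 16.4464) (29, 14.7758) (29, 29.1489)]  |A|=60.1811
7. ⊥bis P1·P6 via (14.915,18.47): [(22.6235, 22.6885) (24.025, 16.4464) (29, 14.7758) (29, 29.1489)]  |A|=60.1811
8. canonical 4-gon: [(22.6235, 22.6885) (24.025, 16.4464) (29, 14.7758) (29, 29.1489)]
9. shoelace: 60.1811

Area of P1's cell: 60.1811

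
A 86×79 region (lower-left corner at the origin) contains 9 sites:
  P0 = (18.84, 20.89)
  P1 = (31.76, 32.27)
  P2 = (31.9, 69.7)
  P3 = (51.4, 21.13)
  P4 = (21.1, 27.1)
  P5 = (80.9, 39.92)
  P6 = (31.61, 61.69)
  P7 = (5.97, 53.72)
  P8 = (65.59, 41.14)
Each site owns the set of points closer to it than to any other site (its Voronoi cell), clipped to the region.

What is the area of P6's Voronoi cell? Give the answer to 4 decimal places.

1. box [0,86]×[0,79]: [(0, 0) (86, 0) (86, 79) (0, 79)]
2. ⊥bis P6·P0 via (25.225,41.29): [(0, 49.1852) (86, 22.268) (86, 79) (0, 79)]  |A|=3721.5125
3. ⊥bis P6·P1 via (31.685,46.98): [(0, 49.1852) (7.4405, 46.8564) (86, 47.2569) (86, 79) (0, 79)]  |A|=2739.9539
4. ⊥bis P6·P2 via (31.755,65.695): [(0, 66.8447) (0, 49.1852) (7.4405, 46.8564) (86, 47.2569) (86, 63.7311)]  |A|=1560.7113
5. ⊥bis P6·P3 via (41.505,41.41): [(0, 66.8447) (0, 49.1852) (7.4405, 46.8564) (53.1451, 47.0894) (86, 63.12) (86, 63.7311)]  |A|=1300.122
6. ⊥bis P6·P4 via (26.355,44.395): [(0, 66.8447) (0, 52.4028) (18.0757, 46.9106) (53.1451, 47.0894) (86, 63.12) (86, 63.7311)]  |A|=1258.4558
7. ⊥bis P6·P5 via (56.255,50.805): [(62.3424, 64.5876) (0, 66.8447) (0, 52.4028) (18.0757, 46.9106) (53.1451, 47.0894) (55.0174, 48.003)]  |A|=1049.6756
8. ⊥bis P6·P7 via (18.79,57.705): [(62.3424, 64.5876) (16.1305, 66.2607) (22.1389, 46.9313) (53.1451, 47.0894) (55.0174, 48.003)]  |A|=724.3251
9. ⊥bis P6·P8 via (48.6,51.415): [(56.6901, 64.7922) (16.1305, 66.2607) (22.1389, 46.9313) (45.9619, 47.0528)]  |A|=598.2352
10. canonical 4-gon: [(56.6901, 64.7922) (16.1305, 66.2607) (22.1389, 46.9313) (45.9619, 47.0528)]
11. shoelace: 598.2352

Area of P6's cell: 598.2352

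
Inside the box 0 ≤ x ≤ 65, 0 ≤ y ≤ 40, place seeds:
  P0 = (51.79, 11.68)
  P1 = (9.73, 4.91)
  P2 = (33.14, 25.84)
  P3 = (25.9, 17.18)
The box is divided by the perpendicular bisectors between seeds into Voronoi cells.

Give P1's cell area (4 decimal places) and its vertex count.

Area of P1's cell: 452.1768 (3 vertices)

1. box [0,65]×[0,40]: [(0, 0) (65, 0) (65, 40) (0, 40)]
2. ⊥bis P1·P0 via (30.76,8.295): [(0, 0) (32.0952, 0) (25.6567, 40) (0, 40)]  |A|=1155.0383
3. ⊥bis P1·P2 via (21.435,15.375): [(0, 39.3498) (0, 0) (32.0952, 0) (31.4176, 4.2096)]  |A|=685.692
4. ⊥bis P1·P3 via (17.815,11.045): [(0, 34.5225) (0, 0) (26.1961, 0)]  |A|=452.1768
5. canonical 3-gon: [(0, 34.5225) (0, 0) (26.1961, 0)]
6. shoelace: 452.1768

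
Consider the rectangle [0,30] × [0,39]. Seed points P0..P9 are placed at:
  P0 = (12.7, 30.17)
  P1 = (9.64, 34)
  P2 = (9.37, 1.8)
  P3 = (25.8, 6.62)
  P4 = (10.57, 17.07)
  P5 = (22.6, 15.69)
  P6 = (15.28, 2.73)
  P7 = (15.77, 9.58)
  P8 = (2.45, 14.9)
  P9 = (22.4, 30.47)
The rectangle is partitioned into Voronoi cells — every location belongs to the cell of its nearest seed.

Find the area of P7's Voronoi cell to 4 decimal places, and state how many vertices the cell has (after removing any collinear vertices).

Area of P7's cell: 79.8262 (6 vertices)

1. box [0,30]×[0,39]: [(0, 0) (30, 0) (30, 39) (0, 39)]
2. ⊥bis P7·P0 via (14.235,19.875): [(0, 17.7525) (0, 0) (30, 0) (30, 22.2256)]  |A|=599.6719
3. ⊥bis P7·P1 via (12.705,21.79): [(0, 17.7525) (0, 0) (30, 0) (30, 22.2256)]  |A|=599.6719
4. ⊥bis P7·P2 via (12.57,5.69): [(0, 17.7525) (0, 16.0304) (19.4869, 0) (30, 0) (30, 22.2256)]  |A|=443.4808
5. ⊥bis P7·P3 via (20.785,8.1): [(24.7214, 21.4385) (0, 17.7525) (0, 16.0304) (18.608, 0.723)]  |A|=260.814
6. ⊥bis P7·P4 via (13.17,13.325): [(24.6866, 21.3205) (7.8113, 9.6046) (18.608, 0.723)]  |A|=138.1859
7. ⊥bis P7·P5 via (19.185,12.635): [(21.3945, 10.1652) (16.4997, 15.6367) (7.8113, 9.6046) (18.608, 0.723)]  |A|=101.8784
8. ⊥bis P7·P6 via (15.525,6.155): [(20.1141, 5.8267) (21.3945, 10.1652) (16.4997, 15.6367) (7.8113, 9.6046) (11.6695, 6.4308)]  |A|=79.8741
9. ⊥bis P7·P8 via (9.11,12.24): [(20.1141, 5.8267) (21.3945, 10.1652) (16.4997, 15.6367) (8.1519, 9.8411) (7.9966, 9.4522) (11.6695, 6.4308)]  |A|=79.8262
10. ⊥bis P7·P9 via (19.085,20.025): [(20.1141, 5.8267) (21.3945, 10.1652) (16.4997, 15.6367) (8.1519, 9.8411) (7.9966, 9.4522) (11.6695, 6.4308)]  |A|=79.8262
11. canonical 6-gon: [(20.1141, 5.8267) (21.3945, 10.1652) (16.4997, 15.6367) (8.1519, 9.8411) (7.9966, 9.4522) (11.6695, 6.4308)]
12. shoelace: 79.8262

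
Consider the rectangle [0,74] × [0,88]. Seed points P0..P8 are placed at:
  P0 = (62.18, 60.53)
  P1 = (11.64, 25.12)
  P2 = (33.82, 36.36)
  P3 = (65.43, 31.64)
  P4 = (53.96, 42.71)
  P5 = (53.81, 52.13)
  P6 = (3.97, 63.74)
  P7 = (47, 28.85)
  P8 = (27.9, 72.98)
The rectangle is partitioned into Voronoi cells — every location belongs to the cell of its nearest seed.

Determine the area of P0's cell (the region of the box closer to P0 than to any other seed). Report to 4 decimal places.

1. box [0,74]×[0,88]: [(0, 0) (74, 0) (74, 88) (0, 88)]
2. ⊥bis P0·P1 via (36.91,42.825): [(66.9146, 0) (74, 0) (74, 88) (5.2589, 88)]  |A|=3336.3655
3. ⊥bis P0·P2 via (48,48.445): [(74, 17.9378) (74, 88) (14.289, 88)]  |A|=2091.7437
4. ⊥bis P0·P3 via (63.805,46.085): [(51.2181, 44.669) (74, 47.2319) (74, 88) (14.289, 88)]  |A|=1758.0556
5. ⊥bis P0·P4 via (58.07,51.62): [(37.0179, 61.3309) (68.8411, 46.6515) (74, 47.2319) (74, 88) (14.289, 88)]  |A|=1597.164
6. ⊥bis P0·P5 via (57.995,56.33): [(66.7316, 47.6246) (68.8411, 46.6515) (74, 47.2319) (74, 88) (26.2115, 88)]  |A|=1116.0217
7. ⊥bis P0·P6 via (33.075,62.135): [(34.0695, 80.17) (66.7316, 47.6246) (68.8411, 46.6515) (74, 47.2319) (74, 88) (34.5013, 88)]  |A|=1083.567
8. ⊥bis P0·P7 via (54.59,44.69): [(34.0695, 80.17) (66.7316, 47.6246) (68.8411, 46.6515) (74, 47.2319) (74, 88) (34.5013, 88)]  |A|=1083.567
9. ⊥bis P0·P8 via (45.04,66.755): [(45.7024, 68.5787) (66.7316, 47.6246) (68.8411, 46.6515) (74, 47.2319) (74, 88) (52.7559, 88)]  |A|=858.259
10. canonical 6-gon: [(45.7024, 68.5787) (66.7316, 47.6246) (68.8411, 46.6515) (74, 47.2319) (74, 88) (52.7559, 88)]
11. shoelace: 858.259

Area of P0's cell: 858.2590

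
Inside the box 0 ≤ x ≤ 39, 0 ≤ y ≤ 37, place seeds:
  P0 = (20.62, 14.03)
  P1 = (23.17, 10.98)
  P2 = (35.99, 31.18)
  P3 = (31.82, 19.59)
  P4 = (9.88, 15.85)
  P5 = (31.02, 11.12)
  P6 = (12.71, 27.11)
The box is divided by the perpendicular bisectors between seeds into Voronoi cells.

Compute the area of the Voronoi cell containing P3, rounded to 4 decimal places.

1. box [0,39]×[0,37]: [(0, 0) (39, 0) (39, 37) (0, 37)]
2. ⊥bis P3·P0 via (26.22,16.81): [(34.565, 0) (39, 0) (39, 37) (16.1971, 37)]  |A|=503.9017
3. ⊥bis P3·P1 via (27.495,15.285): [(26.4617, 16.3231) (39, 3.7266) (39, 37) (16.1971, 37)]  |A|=444.3427
4. ⊥bis P3·P2 via (33.905,25.385): [(19.3664, 30.6159) (26.4617, 16.3231) (39, 3.7266) (39, 23.5519)]  |A|=239.5367
5. ⊥bis P3·P4 via (20.85,17.72): [(19.3664, 30.6159) (26.4617, 16.3231) (39, 3.7266) (39, 23.5519)]  |A|=239.5367
6. ⊥bis P3·P5 via (31.42,15.355): [(19.3664, 30.6159) (26.4617, 16.3231) (27.0108, 15.7715) (39, 14.6391) (39, 23.5519)]  |A|=174.1205
7. ⊥bis P3·P6 via (22.265,23.35): [(24.4101, 28.8012) (22.5782, 24.146) (26.4617, 16.3231) (27.0108, 15.7715) (39, 14.6391) (39, 23.5519)]  |A|=160.7184
8. canonical 6-gon: [(24.4101, 28.8012) (22.5782, 24.146) (26.4617, 16.3231) (27.0108, 15.7715) (39, 14.6391) (39, 23.5519)]
9. shoelace: 160.7184

Area of P3's cell: 160.7184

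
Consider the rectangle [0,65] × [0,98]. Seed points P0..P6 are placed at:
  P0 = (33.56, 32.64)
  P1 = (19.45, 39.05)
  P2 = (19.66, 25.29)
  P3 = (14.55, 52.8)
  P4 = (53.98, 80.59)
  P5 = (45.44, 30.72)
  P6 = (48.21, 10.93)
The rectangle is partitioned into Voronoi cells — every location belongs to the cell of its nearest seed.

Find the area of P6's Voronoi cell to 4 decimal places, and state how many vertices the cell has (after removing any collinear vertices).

1. box [0,65]×[0,98]: [(0, 0) (65, 0) (65, 98) (0, 98)]
2. ⊥bis P6·P0 via (40.885,21.785): [(8.6016, 0) (65, 0) (65, 38.0579)]  |A|=1073.2032
3. ⊥bis P6·P1 via (33.83,24.99): [(10.937, 1.576) (9.3961, 0) (65, 0) (65, 38.0579)]  |A|=1072.5771
4. ⊥bis P6·P2 via (33.935,18.11): [(33.1623, 16.5737) (24.8261, 0) (65, 0) (65, 38.0579)]  |A|=938.7533
5. ⊥bis P6·P3 via (31.38,31.865): [(33.1623, 16.5737) (24.8261, 0) (65, 0) (65, 38.0579)]  |A|=938.7533
6. ⊥bis P6·P4 via (51.095,45.76): [(33.1623, 16.5737) (24.8261, 0) (65, 0) (65, 38.0579)]  |A|=938.7533
7. ⊥bis P6·P5 via (46.825,20.825): [(37.5355, 19.5248) (33.1623, 16.5737) (24.8261, 0) (65, 0) (65, 23.3689)]  |A|=737.041
8. canonical 5-gon: [(37.5355, 19.5248) (33.1623, 16.5737) (24.8261, 0) (65, 0) (65, 23.3689)]
9. shoelace: 737.041

Area of P6's cell: 737.0410 (5 vertices)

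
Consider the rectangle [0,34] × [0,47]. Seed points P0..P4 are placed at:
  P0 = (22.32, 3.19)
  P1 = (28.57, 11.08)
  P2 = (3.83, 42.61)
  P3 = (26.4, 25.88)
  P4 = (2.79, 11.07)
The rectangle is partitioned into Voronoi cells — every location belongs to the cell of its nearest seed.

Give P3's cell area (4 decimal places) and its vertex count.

Area of P3's cell: 532.9398 (5 vertices)

1. box [0,34]×[0,47]: [(0, 0) (34, 0) (34, 47) (0, 47)]
2. ⊥bis P3·P0 via (24.36,14.535): [(0, 18.9153) (34, 12.8016) (34, 47) (0, 47)]  |A|=1058.8131
3. ⊥bis P3·P1 via (27.485,18.48): [(0, 18.9153) (13.6786, 16.4557) (34, 19.4352) (34, 47) (0, 47)]  |A|=991.4105
4. ⊥bis P3·P2 via (15.115,34.245): [(3.3106, 18.32) (13.6786, 16.4557) (34, 19.4352) (34, 47) (24.5696, 47)]  |A|=592.5932
5. ⊥bis P3·P4 via (14.595,18.475): [(9.4754, 26.6367) (15.6778, 16.7488) (34, 19.4352) (34, 47) (24.5696, 47)]  |A|=532.9398
6. canonical 5-gon: [(9.4754, 26.6367) (15.6778, 16.7488) (34, 19.4352) (34, 47) (24.5696, 47)]
7. shoelace: 532.9398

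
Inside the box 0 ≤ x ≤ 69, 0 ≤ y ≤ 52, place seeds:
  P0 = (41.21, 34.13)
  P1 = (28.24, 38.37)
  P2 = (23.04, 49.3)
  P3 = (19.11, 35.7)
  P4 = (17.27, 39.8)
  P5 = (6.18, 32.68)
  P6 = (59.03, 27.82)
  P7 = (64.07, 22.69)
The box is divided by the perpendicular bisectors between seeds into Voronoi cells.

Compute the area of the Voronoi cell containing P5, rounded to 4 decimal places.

Area of P5's cell: 699.0939

1. box [0,69]×[0,52]: [(0, 0) (69, 0) (69, 52) (0, 52)]
2. ⊥bis P5·P0 via (23.695,33.405): [(0, 0) (25.0777, 0) (22.9253, 52) (0, 52)]  |A|=1248.0788
3. ⊥bis P5·P1 via (17.21,35.525): [(0, 0) (25.0777, 0) (24.8301, 5.982) (12.9606, 52) (0, 52)]  |A|=1018.7999
4. ⊥bis P5·P2 via (14.61,40.99): [(0, 0) (25.0777, 0) (24.8301, 5.982) (16.2223, 39.3545) (3.7567, 52) (0, 52)]  |A|=960.6062
5. ⊥bis P5·P3 via (12.645,34.19): [(0, 0) (20.6306, 0) (9.9534, 45.7138) (3.7567, 52) (0, 52)]  |A|=742.1488
6. ⊥bis P5·P4 via (11.725,36.24): [(0, 0) (20.6306, 0) (12.4185, 35.1599) (1.6068, 52) (0, 52)]  |A|=699.0939
7. ⊥bis P5·P6 via (32.605,30.25): [(0, 0) (20.6306, 0) (12.4185, 35.1599) (1.6068, 52) (0, 52)]  |A|=699.0939
8. ⊥bis P5·P7 via (35.125,27.685): [(0, 0) (20.6306, 0) (12.4185, 35.1599) (1.6068, 52) (0, 52)]  |A|=699.0939
9. canonical 5-gon: [(0, 0) (20.6306, 0) (12.4185, 35.1599) (1.6068, 52) (0, 52)]
10. shoelace: 699.0939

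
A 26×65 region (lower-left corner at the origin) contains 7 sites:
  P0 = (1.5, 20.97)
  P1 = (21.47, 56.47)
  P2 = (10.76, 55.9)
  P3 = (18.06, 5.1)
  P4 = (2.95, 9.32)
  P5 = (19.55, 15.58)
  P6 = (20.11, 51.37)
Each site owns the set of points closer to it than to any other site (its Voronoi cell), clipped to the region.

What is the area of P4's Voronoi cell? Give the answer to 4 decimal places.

Area of P4's cell: 159.4228

1. box [0,26]×[0,65]: [(0, 0) (26, 0) (26, 65) (0, 65)]
2. ⊥bis P4·P0 via (2.225,15.145): [(0, 14.8681) (0, 0) (26, 0) (26, 18.1041)]  |A|=428.6385
3. ⊥bis P4·P1 via (12.21,32.895): [(0, 14.8681) (0, 0) (26, 0) (26, 18.1041)]  |A|=428.6385
4. ⊥bis P4·P2 via (6.855,32.61): [(0, 14.8681) (0, 0) (26, 0) (26, 18.1041)]  |A|=428.6385
5. ⊥bis P4·P3 via (10.505,7.21): [(13.0991, 16.4984) (0, 14.8681) (0, 0) (8.4914, 0)]  |A|=167.4263
6. ⊥bis P4·P5 via (11.25,12.45): [(11.6628, 11.3555) (9.8746, 16.0971) (0, 14.8681) (0, 0) (8.4914, 0)]  |A|=159.4228
7. ⊥bis P4·P6 via (11.53,30.345): [(11.6628, 11.3555) (9.8746, 16.0971) (0, 14.8681) (0, 0) (8.4914, 0)]  |A|=159.4228
8. canonical 5-gon: [(11.6628, 11.3555) (9.8746, 16.0971) (0, 14.8681) (0, 0) (8.4914, 0)]
9. shoelace: 159.4228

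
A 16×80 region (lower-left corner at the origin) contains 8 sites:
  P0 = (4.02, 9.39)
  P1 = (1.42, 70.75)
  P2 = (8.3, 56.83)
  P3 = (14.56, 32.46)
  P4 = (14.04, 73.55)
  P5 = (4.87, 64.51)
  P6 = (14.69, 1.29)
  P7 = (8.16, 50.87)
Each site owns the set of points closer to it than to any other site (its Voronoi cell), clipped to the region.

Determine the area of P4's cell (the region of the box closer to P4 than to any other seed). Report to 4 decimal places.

1. box [0,16]×[0,80]: [(0, 0) (16, 0) (16, 80) (0, 80)]
2. ⊥bis P4·P0 via (9.03,41.47): [(0, 42.8802) (16, 40.3815) (16, 80) (0, 80)]  |A|=613.9063
3. ⊥bis P4·P1 via (7.73,72.15): [(14.7346, 40.5791) (16, 40.3815) (16, 80) (5.9883, 80)]  |A|=222.4006
4. ⊥bis P4·P2 via (11.17,65.19): [(9.1179, 65.8945) (16, 63.5319) (16, 80) (5.9883, 80)]  |A|=127.2776
5. ⊥bis P4·P3 via (14.3,53.005): [(9.1179, 65.8945) (16, 63.5319) (16, 80) (5.9883, 80)]  |A|=127.2776
6. ⊥bis P4·P5 via (9.455,69.03): [(8.1223, 70.3819) (14.2998, 64.1155) (16, 63.5319) (16, 80) (5.9883, 80)]  |A|=116.5366
7. ⊥bis P4·P6 via (14.365,37.42): [(8.1223, 70.3819) (14.2998, 64.1155) (16, 63.5319) (16, 80) (5.9883, 80)]  |A|=116.5366
8. ⊥bis P4·P7 via (11.1,62.21): [(8.1223, 70.3819) (14.2998, 64.1155) (16, 63.5319) (16, 80) (5.9883, 80)]  |A|=116.5366
9. canonical 5-gon: [(8.1223, 70.3819) (14.2998, 64.1155) (16, 63.5319) (16, 80) (5.9883, 80)]
10. shoelace: 116.5366

Area of P4's cell: 116.5366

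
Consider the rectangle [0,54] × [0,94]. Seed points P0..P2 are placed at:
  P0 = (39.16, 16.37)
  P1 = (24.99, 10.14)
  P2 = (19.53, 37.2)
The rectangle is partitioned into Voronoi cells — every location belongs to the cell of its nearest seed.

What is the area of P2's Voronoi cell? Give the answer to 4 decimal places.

1. box [0,54]×[0,94]: [(0, 0) (54, 0) (54, 94) (0, 94)]
2. ⊥bis P2·P0 via (29.345,26.785): [(0, 0) (0.9226, 0) (54, 50.0196) (54, 94) (0, 94)]  |A|=3748.5439
3. ⊥bis P2·P1 via (22.26,23.67): [(0, 19.1785) (27.0693, 24.6404) (54, 50.0196) (54, 94) (0, 94)]  |A|=3477.6028
4. canonical 5-gon: [(0, 19.1785) (27.0693, 24.6404) (54, 50.0196) (54, 94) (0, 94)]
5. shoelace: 3477.6028

Area of P2's cell: 3477.6028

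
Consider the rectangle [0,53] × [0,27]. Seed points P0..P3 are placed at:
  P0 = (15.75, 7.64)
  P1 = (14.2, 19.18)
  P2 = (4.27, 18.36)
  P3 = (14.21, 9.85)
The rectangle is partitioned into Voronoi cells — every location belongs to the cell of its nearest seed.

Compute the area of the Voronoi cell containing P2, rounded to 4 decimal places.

Area of P2's cell: 166.9724

1. box [0,53]×[0,27]: [(0, 0) (53, 0) (53, 27) (0, 27)]
2. ⊥bis P2·P0 via (10.01,13): [(0, 2.2803) (23.0832, 27) (0, 27)]  |A|=285.3041
3. ⊥bis P2·P1 via (9.235,18.77): [(0, 2.2803) (9.7357, 12.7063) (8.5554, 27) (0, 27)]  |A|=181.4761
4. ⊥bis P2·P3 via (9.24,14.105): [(0, 3.3123) (9.5868, 14.5101) (8.5554, 27) (0, 27)]  |A|=166.9724
5. canonical 4-gon: [(0, 3.3123) (9.5868, 14.5101) (8.5554, 27) (0, 27)]
6. shoelace: 166.9724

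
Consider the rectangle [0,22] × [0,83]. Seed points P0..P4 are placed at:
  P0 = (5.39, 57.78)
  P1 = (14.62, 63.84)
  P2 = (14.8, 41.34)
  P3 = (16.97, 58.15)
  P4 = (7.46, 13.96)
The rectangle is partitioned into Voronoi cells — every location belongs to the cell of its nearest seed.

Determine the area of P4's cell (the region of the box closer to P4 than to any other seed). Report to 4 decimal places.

Area of P4's cell: 609.0667

1. box [0,22]×[0,83]: [(0, 0) (22, 0) (22, 83) (0, 83)]
2. ⊥bis P4·P0 via (6.425,35.87): [(0, 35.5665) (0, 0) (22, 0) (22, 36.6057)]  |A|=793.8946
3. ⊥bis P4·P1 via (11.04,38.9): [(0, 35.5665) (0, 0) (22, 0) (22, 36.6057)]  |A|=793.8946
4. ⊥bis P4·P2 via (11.13,27.65): [(0, 30.6337) (0, 0) (22, 0) (22, 24.736)]  |A|=609.0667
5. ⊥bis P4·P3 via (12.215,36.055): [(0, 30.6337) (0, 0) (22, 0) (22, 24.736)]  |A|=609.0667
6. canonical 4-gon: [(0, 30.6337) (0, 0) (22, 0) (22, 24.736)]
7. shoelace: 609.0667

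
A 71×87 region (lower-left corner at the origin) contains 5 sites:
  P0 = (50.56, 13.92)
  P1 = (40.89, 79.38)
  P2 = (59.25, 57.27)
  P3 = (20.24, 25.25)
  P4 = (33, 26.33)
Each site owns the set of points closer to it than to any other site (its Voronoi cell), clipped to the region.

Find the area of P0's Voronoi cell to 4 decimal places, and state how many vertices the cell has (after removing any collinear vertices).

1. box [0,71]×[0,87]: [(0, 0) (71, 0) (71, 87) (0, 87)]
2. ⊥bis P0·P1 via (45.725,46.65): [(0, 39.8953) (0, 0) (71, 0) (71, 50.3837)]  |A|=3204.9062
3. ⊥bis P0·P2 via (54.905,35.595): [(19.2599, 42.7405) (0, 39.8953) (0, 0) (71, 0) (71, 32.3686)]  |A|=2738.8533
4. ⊥bis P0·P3 via (35.4,19.585): [(42.325, 38.1168) (28.0815, 0) (71, 0) (71, 32.3686)]  |A|=1282.0436
5. ⊥bis P0·P4 via (41.78,20.125): [(52.985, 35.9799) (28.6696, 1.574) (28.0815, 0) (71, 0) (71, 32.3686)]  |A|=1072.6804
6. canonical 5-gon: [(52.985, 35.9799) (28.6696, 1.574) (28.0815, 0) (71, 0) (71, 32.3686)]
7. shoelace: 1072.6804

Area of P0's cell: 1072.6804 (5 vertices)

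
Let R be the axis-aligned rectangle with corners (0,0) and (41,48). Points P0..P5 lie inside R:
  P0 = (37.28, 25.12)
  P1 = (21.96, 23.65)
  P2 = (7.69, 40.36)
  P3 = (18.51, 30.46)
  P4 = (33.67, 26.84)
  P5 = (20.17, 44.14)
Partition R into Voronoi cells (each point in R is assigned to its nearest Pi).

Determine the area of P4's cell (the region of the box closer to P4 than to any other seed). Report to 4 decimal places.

1. box [0,41]×[0,48]: [(0, 0) (41, 0) (41, 48) (0, 48)]
2. ⊥bis P4·P0 via (35.475,25.98): [(0, 0) (23.0967, 0) (41, 37.5761) (41, 48) (0, 48)]  |A|=1631.6325
3. ⊥bis P4·P1 via (27.815,25.245): [(30.4741, 15.4839) (41, 37.5761) (41, 48) (21.6162, 48)]  |A|=370.0042
4. ⊥bis P4·P2 via (20.68,33.6): [(23.8694, 39.7287) (30.4741, 15.4839) (41, 37.5761) (41, 48) (28.1738, 48)]  |A|=342.8843
5. ⊥bis P4·P3 via (26.09,28.65): [(26.4625, 30.2099) (30.4741, 15.4839) (41, 37.5761) (41, 48) (30.7105, 48)]  |A|=289.1094
6. ⊥bis P4·P5 via (26.92,35.49): [(27.9073, 36.2604) (26.4625, 30.2099) (30.4741, 15.4839) (41, 37.5761) (41, 46.4773)]  |A|=218.7439
7. canonical 5-gon: [(27.9073, 36.2604) (26.4625, 30.2099) (30.4741, 15.4839) (41, 37.5761) (41, 46.4773)]
8. shoelace: 218.7439

Area of P4's cell: 218.7439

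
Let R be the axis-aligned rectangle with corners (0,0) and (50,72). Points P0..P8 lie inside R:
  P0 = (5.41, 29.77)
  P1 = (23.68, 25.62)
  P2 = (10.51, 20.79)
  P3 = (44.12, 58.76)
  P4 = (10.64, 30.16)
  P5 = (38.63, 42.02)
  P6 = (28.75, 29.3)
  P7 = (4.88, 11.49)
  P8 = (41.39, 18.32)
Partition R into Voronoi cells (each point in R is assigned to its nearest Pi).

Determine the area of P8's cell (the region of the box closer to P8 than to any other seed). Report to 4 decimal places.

1. box [0,50]×[0,72]: [(0, 0) (50, 0) (50, 72) (0, 72)]
2. ⊥bis P8·P0 via (23.4,24.045): [(15.7481, 0) (50, 0) (50, 72) (38.6608, 72)]  |A|=1641.2783
3. ⊥bis P8·P1 via (32.535,21.97): [(23.479, 0) (50, 0) (50, 64.3406)]  |A|=853.1867
4. ⊥bis P8·P2 via (25.95,19.555): [(24.6042, 2.7296) (24.3859, 0) (50, 0) (50, 64.3406)]  |A|=851.9491
5. ⊥bis P8·P3 via (42.755,38.54): [(39.4569, 38.7626) (24.6042, 2.7296) (24.3859, 0) (50, 0) (50, 38.0509)]  |A|=713.3615
6. ⊥bis P8·P4 via (26.015,24.24): [(39.4569, 38.7626) (24.6042, 2.7296) (24.3859, 0) (50, 0) (50, 38.0509)]  |A|=713.3615
7. ⊥bis P8·P5 via (40.01,30.17): [(35.7085, 29.6691) (24.6042, 2.7296) (24.3859, 0) (50, 0) (50, 31.3334)]  |A|=616.0886
8. ⊥bis P8·P6 via (35.07,23.81): [(40.6606, 30.2458) (31.6892, 19.9181) (24.6042, 2.7296) (24.3859, 0) (50, 0) (50, 31.3334)]  |A|=593.1039
9. ⊥bis P8·P7 via (23.135,14.905): [(40.6606, 30.2458) (31.6892, 19.9181) (25.1603, 4.0787) (25.9233, 0) (50, 0) (50, 31.3334)]  |A|=589.3568
10. canonical 6-gon: [(40.6606, 30.2458) (31.6892, 19.9181) (25.1603, 4.0787) (25.9233, 0) (50, 0) (50, 31.3334)]
11. shoelace: 589.3568

Area of P8's cell: 589.3568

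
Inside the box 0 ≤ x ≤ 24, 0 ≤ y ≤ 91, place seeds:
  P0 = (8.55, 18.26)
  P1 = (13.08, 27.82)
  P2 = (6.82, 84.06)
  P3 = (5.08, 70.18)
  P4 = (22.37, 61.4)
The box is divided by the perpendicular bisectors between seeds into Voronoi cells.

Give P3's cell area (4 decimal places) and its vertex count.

Area of P3's cell: 344.6098 (4 vertices)

1. box [0,24]×[0,91]: [(0, 0) (24, 0) (24, 91) (0, 91)]
2. ⊥bis P3·P0 via (6.815,44.22): [(0, 43.7645) (24, 45.3685) (24, 91) (0, 91)]  |A|=1114.4032
3. ⊥bis P3·P1 via (9.08,49): [(0, 47.2852) (24, 51.8178) (24, 91) (0, 91)]  |A|=994.7649
4. ⊥bis P3·P2 via (5.95,77.12): [(0, 77.8659) (0, 47.2852) (24, 51.8178) (24, 74.8572)]  |A|=643.4426
5. ⊥bis P3·P4 via (13.725,65.79): [(18.6688, 75.5256) (0, 77.8659) (0, 47.2852) (4.7872, 48.1893)]  |A|=344.6098
6. canonical 4-gon: [(18.6688, 75.5256) (0, 77.8659) (0, 47.2852) (4.7872, 48.1893)]
7. shoelace: 344.6098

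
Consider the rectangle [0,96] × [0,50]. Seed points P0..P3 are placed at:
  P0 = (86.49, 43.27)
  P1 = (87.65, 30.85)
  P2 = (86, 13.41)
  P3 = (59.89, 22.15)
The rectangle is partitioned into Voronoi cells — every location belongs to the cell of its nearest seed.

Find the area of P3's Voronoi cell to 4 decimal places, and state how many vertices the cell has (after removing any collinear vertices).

Area of P3's cell: 3486.3798 (6 vertices)

1. box [0,96]×[0,50]: [(0, 0) (96, 0) (96, 50) (0, 50)]
2. ⊥bis P3·P0 via (73.19,32.71): [(0, 0) (96, 0) (96, 3.9815) (59.462, 50) (0, 50)]  |A|=3959.288
3. ⊥bis P3·P1 via (73.77,26.5): [(0, 0) (82.0751, 0) (70.9328, 35.5528) (59.462, 50) (0, 50)]  |A|=3661.8511
4. ⊥bis P3·P2 via (72.945,17.78): [(0, 0) (66.9934, 0) (74.7825, 23.2693) (70.9328, 35.5528) (59.462, 50) (0, 50)]  |A|=3486.3798
5. canonical 6-gon: [(0, 0) (66.9934, 0) (74.7825, 23.2693) (70.9328, 35.5528) (59.462, 50) (0, 50)]
6. shoelace: 3486.3798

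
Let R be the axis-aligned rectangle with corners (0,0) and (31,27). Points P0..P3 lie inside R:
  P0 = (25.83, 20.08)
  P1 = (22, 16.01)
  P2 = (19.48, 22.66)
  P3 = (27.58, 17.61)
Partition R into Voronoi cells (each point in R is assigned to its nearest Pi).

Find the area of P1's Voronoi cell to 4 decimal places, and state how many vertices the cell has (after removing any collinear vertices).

1. box [0,31]×[0,27]: [(0, 0) (31, 0) (31, 27) (0, 27)]
2. ⊥bis P1·P0 via (23.915,18.045): [(0, 0) (31, 0) (31, 11.3778) (14.3989, 27) (0, 27)]  |A|=707.3267
3. ⊥bis P1·P2 via (20.74,19.335): [(0, 11.4756) (0, 0) (31, 0) (31, 11.3778) (22.0262, 19.8224)]  |A|=484.6806
4. ⊥bis P1·P3 via (24.79,16.81): [(0, 11.4756) (0, 0) (29.6101, 0) (24.6284, 17.3737) (22.0262, 19.8224)]  |A|=436.3589
5. canonical 5-gon: [(0, 11.4756) (0, 0) (29.6101, 0) (24.6284, 17.3737) (22.0262, 19.8224)]
6. shoelace: 436.3589

Area of P1's cell: 436.3589 (5 vertices)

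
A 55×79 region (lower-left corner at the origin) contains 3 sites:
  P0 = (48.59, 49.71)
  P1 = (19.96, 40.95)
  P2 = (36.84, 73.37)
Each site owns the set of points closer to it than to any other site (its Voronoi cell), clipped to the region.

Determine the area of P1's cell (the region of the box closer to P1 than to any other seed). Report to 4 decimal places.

1. box [0,55]×[0,79]: [(0, 0) (55, 0) (55, 79) (0, 79)]
2. ⊥bis P1·P0 via (34.275,45.33): [(0, 0) (48.1447, 0) (23.9729, 79) (0, 79)]  |A|=2848.6469
3. ⊥bis P1·P2 via (28.4,57.16): [(0, 71.9469) (0, 0) (48.1447, 0) (31.0827, 55.7632)]  |A|=2460.5056
4. canonical 4-gon: [(0, 71.9469) (0, 0) (48.1447, 0) (31.0827, 55.7632)]
5. shoelace: 2460.5056

Area of P1's cell: 2460.5056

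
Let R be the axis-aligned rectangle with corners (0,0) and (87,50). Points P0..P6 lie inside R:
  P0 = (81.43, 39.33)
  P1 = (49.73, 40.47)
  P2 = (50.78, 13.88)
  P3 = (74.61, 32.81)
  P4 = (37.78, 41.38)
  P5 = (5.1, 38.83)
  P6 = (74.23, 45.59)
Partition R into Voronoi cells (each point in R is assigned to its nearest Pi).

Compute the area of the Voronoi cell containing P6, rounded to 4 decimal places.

Area of P6's cell: 196.8147

1. box [0,87]×[0,50]: [(0, 0) (87, 0) (87, 50) (0, 50)]
2. ⊥bis P6·P0 via (77.83,42.46): [(0, 0) (40.9134, 0) (84.3856, 50) (0, 50)]  |A|=3132.475
3. ⊥bis P6·P1 via (61.98,43.03): [(65.1475, 27.8731) (84.3856, 50) (60.5234, 50)]  |A|=263.9984
4. ⊥bis P6·P2 via (62.505,29.735): [(65.1475, 27.8731) (84.3856, 50) (60.5234, 50)]  |A|=263.9984
5. ⊥bis P6·P3 via (74.42,39.2): [(62.8523, 38.856) (75.0109, 39.2176) (84.3856, 50) (60.5234, 50)]  |A|=196.8147
6. ⊥bis P6·P4 via (56.005,43.485): [(62.8523, 38.856) (75.0109, 39.2176) (84.3856, 50) (60.5234, 50)]  |A|=196.8147
7. ⊥bis P6·P5 via (39.665,42.21): [(62.8523, 38.856) (75.0109, 39.2176) (84.3856, 50) (60.5234, 50)]  |A|=196.8147
8. canonical 4-gon: [(62.8523, 38.856) (75.0109, 39.2176) (84.3856, 50) (60.5234, 50)]
9. shoelace: 196.8147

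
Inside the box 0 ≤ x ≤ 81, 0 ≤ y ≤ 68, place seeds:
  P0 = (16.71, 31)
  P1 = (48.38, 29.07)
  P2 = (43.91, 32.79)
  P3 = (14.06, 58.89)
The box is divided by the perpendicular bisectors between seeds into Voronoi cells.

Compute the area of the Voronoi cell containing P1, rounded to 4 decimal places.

Area of P1's cell: 2127.4969

1. box [0,81]×[0,68]: [(0, 0) (81, 0) (81, 68) (0, 68)]
2. ⊥bis P1·P0 via (32.545,30.035): [(30.7146, 0) (81, 0) (81, 68) (34.8586, 68)]  |A|=3278.5091
3. ⊥bis P1·P2 via (46.145,30.93): [(31.5293, 13.3675) (30.7146, 0) (81, 0) (81, 68) (76.9952, 68)]  |A|=2127.4969
4. ⊥bis P1·P3 via (31.22,43.98): [(31.5293, 13.3675) (30.7146, 0) (81, 0) (81, 68) (76.9952, 68)]  |A|=2127.4969
5. canonical 5-gon: [(31.5293, 13.3675) (30.7146, 0) (81, 0) (81, 68) (76.9952, 68)]
6. shoelace: 2127.4969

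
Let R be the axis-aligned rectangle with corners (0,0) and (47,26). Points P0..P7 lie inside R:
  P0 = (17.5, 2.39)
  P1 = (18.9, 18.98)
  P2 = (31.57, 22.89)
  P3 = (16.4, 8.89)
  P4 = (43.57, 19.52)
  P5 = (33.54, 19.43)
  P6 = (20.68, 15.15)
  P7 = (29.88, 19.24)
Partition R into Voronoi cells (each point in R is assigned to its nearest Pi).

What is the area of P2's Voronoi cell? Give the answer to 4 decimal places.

1. box [0,47]×[0,26]: [(0, 0) (47, 0) (47, 26) (0, 26)]
2. ⊥bis P2·P0 via (24.535,12.64): [(42.9515, 0) (47, 0) (47, 26) (5.0695, 26)]  |A|=597.7275
3. ⊥bis P2·P1 via (25.235,20.935): [(28.6709, 9.8014) (42.9515, 0) (47, 0) (47, 26) (23.6719, 26)]  |A|=447.0605
4. ⊥bis P2·P3 via (23.985,15.89): [(28.2021, 11.3205) (31.2164, 8.0543) (42.9515, 0) (47, 0) (47, 26) (23.6719, 26)]  |A|=445.5366
5. ⊥bis P2·P4 via (37.57,21.205): [(28.2021, 11.3205) (31.2164, 8.0543) (33.4469, 6.5234) (38.9166, 26) (23.6719, 26)]  |A|=177.4227
6. ⊥bis P2·P5 via (32.555,21.16): [(26.2699, 17.5815) (38.5095, 24.5503) (38.9166, 26) (23.6719, 26)]  |A|=71.6222
7. ⊥bis P2·P6 via (26.125,19.02): [(25.5965, 19.7636) (26.8946, 17.9372) (38.5095, 24.5503) (38.9166, 26) (23.6719, 26)]  |A|=70.8208
8. ⊥bis P2·P7 via (30.725,21.065): [(24.273, 24.0524) (31.6422, 20.6403) (38.5095, 24.5503) (38.9166, 26) (23.6719, 26)]  |A|=51.1862
9. canonical 5-gon: [(24.273, 24.0524) (31.6422, 20.6403) (38.5095, 24.5503) (38.9166, 26) (23.6719, 26)]
10. shoelace: 51.1862

Area of P2's cell: 51.1862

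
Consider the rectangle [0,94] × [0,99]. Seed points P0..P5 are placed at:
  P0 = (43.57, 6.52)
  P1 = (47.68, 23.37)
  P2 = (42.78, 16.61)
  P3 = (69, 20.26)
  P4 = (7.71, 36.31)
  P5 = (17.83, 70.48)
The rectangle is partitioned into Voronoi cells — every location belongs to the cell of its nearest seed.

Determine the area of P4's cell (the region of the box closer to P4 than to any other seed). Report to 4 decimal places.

1. box [0,94]×[0,99]: [(0, 0) (94, 0) (94, 99) (0, 99)]
2. ⊥bis P4·P0 via (25.64,21.415): [(0, 0) (7.8499, 0) (90.0922, 99) (0, 99)]  |A|=4848.1359
3. ⊥bis P4·P1 via (27.695,29.84): [(0, 0) (7.8499, 0) (24.538, 20.0885) (50.0851, 99) (0, 99)]  |A|=3269.6219
4. ⊥bis P4·P2 via (25.245,26.46): [(0, 0) (7.8499, 0) (15.6682, 9.4113) (28.445, 32.1566) (50.0851, 99) (0, 99)]  |A|=3236.9584
5. ⊥bis P4·P3 via (38.355,28.285): [(0, 0) (7.8499, 0) (15.6682, 9.4113) (28.445, 32.1566) (50.0851, 99) (0, 99)]  |A|=3236.9584
6. ⊥bis P4·P5 via (12.77,53.395): [(0, 57.177) (0, 0) (7.8499, 0) (15.6682, 9.4113) (28.445, 32.1566) (33.3477, 47.3006)]  |A|=1244.9236
7. canonical 6-gon: [(0, 57.177) (0, 0) (7.8499, 0) (15.6682, 9.4113) (28.445, 32.1566) (33.3477, 47.3006)]
8. shoelace: 1244.9236

Area of P4's cell: 1244.9236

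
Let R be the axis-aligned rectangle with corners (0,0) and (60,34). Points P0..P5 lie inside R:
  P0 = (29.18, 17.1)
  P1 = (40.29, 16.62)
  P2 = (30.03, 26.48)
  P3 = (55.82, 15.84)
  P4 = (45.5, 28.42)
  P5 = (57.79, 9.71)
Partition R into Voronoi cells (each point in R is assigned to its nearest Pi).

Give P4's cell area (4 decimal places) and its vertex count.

Area of P4's cell: 229.1802 (5 vertices)

1. box [0,60]×[0,34]: [(0, 0) (60, 0) (60, 34) (0, 34)]
2. ⊥bis P4·P0 via (37.34,22.76): [(53.127, 0) (60, 0) (60, 34) (29.5436, 34)]  |A|=634.6
3. ⊥bis P4·P1 via (42.895,22.52): [(35.1277, 25.9495) (60, 14.9677) (60, 34) (29.5436, 34)]  |A|=359.2835
4. ⊥bis P4·P2 via (37.765,27.45): [(38.1188, 24.6288) (60, 14.9677) (60, 34) (36.9436, 34)]  |A|=316.2576
5. ⊥bis P4·P3 via (50.66,22.13): [(38.1188, 24.6288) (48.2521, 20.1547) (60, 29.7921) (60, 34) (36.9436, 34)]  |A|=229.1802
6. ⊥bis P4·P5 via (51.645,19.065): [(38.1188, 24.6288) (48.2521, 20.1547) (60, 29.7921) (60, 34) (36.9436, 34)]  |A|=229.1802
7. canonical 5-gon: [(38.1188, 24.6288) (48.2521, 20.1547) (60, 29.7921) (60, 34) (36.9436, 34)]
8. shoelace: 229.1802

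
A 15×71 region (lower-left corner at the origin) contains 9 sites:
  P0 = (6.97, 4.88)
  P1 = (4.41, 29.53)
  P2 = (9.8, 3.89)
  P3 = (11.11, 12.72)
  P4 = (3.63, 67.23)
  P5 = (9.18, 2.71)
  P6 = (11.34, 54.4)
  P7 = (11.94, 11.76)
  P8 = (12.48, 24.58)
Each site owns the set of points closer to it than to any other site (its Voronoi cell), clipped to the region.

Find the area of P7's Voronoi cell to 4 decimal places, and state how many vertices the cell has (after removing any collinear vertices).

Area of P7's cell: 31.3122 (4 vertices)

1. box [0,15]×[0,71]: [(0, 0) (15, 0) (15, 71) (0, 71)]
2. ⊥bis P7·P0 via (9.455,8.32): [(0, 15.1501) (15, 4.3144) (15, 71) (0, 71)]  |A|=919.0161
3. ⊥bis P7·P1 via (8.175,20.645): [(0, 17.1809) (0, 15.1501) (15, 4.3144) (15, 23.5371)]  |A|=159.4007
4. ⊥bis P7·P2 via (10.87,7.825): [(0, 17.1809) (0, 15.1501) (9.6997, 8.1432) (15, 6.702) (15, 23.5371)]  |A|=153.0732
5. ⊥bis P7·P3 via (11.525,12.24): [(8.1126, 9.2897) (9.6997, 8.1432) (15, 6.702) (15, 15.2444)]  |A|=31.3122
6. ⊥bis P7·P4 via (7.785,39.495): [(8.1126, 9.2897) (9.6997, 8.1432) (15, 6.702) (15, 15.2444)]  |A|=31.3122
7. ⊥bis P7·P5 via (10.56,7.235): [(8.1126, 9.2897) (9.6997, 8.1432) (15, 6.702) (15, 15.2444)]  |A|=31.3122
8. ⊥bis P7·P6 via (11.64,33.08): [(8.1126, 9.2897) (9.6997, 8.1432) (15, 6.702) (15, 15.2444)]  |A|=31.3122
9. ⊥bis P7·P8 via (12.21,18.17): [(8.1126, 9.2897) (9.6997, 8.1432) (15, 6.702) (15, 15.2444)]  |A|=31.3122
10. canonical 4-gon: [(8.1126, 9.2897) (9.6997, 8.1432) (15, 6.702) (15, 15.2444)]
11. shoelace: 31.3122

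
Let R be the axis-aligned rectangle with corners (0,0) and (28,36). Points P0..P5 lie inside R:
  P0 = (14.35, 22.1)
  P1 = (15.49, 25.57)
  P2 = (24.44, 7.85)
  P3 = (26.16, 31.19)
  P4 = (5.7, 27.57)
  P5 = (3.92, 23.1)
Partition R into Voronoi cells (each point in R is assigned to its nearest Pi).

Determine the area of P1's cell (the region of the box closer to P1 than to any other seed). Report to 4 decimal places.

Area of P1's cell: 116.2864

1. box [0,28]×[0,36]: [(0, 0) (28, 0) (28, 36) (0, 36)]
2. ⊥bis P1·P0 via (14.92,23.835): [(0, 28.7367) (28, 19.5378) (28, 36) (0, 36)]  |A|=332.1571
3. ⊥bis P1·P2 via (19.965,16.71): [(0, 28.7367) (26.5239, 20.0228) (28, 20.7683) (28, 36) (0, 36)]  |A|=331.2489
4. ⊥bis P1·P3 via (20.825,28.38): [(0, 28.7367) (24.9554, 20.5381) (16.8115, 36) (0, 36)]  |A|=220.5987
5. ⊥bis P1·P4 via (10.595,26.57): [(10.3434, 25.3385) (24.9554, 20.5381) (16.8115, 36) (12.5215, 36)]  |A|=116.2864
6. ⊥bis P1·P5 via (9.705,24.335): [(10.3434, 25.3385) (24.9554, 20.5381) (16.8115, 36) (12.5215, 36)]  |A|=116.2864
7. canonical 4-gon: [(10.3434, 25.3385) (24.9554, 20.5381) (16.8115, 36) (12.5215, 36)]
8. shoelace: 116.2864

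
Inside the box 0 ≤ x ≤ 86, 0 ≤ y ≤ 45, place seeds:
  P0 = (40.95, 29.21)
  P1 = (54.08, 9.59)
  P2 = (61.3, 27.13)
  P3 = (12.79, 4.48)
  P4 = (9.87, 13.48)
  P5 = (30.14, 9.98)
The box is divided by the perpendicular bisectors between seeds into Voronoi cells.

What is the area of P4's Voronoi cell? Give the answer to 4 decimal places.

Area of P4's cell: 713.1026

1. box [0,86]×[0,45]: [(0, 0) (86, 0) (86, 45) (0, 45)]
2. ⊥bis P4·P0 via (25.41,21.345): [(0, 0) (36.213, 0) (13.4379, 45) (0, 45)]  |A|=1117.1448
3. ⊥bis P4·P1 via (31.975,11.535): [(0, 0) (30.96, 0) (31.738, 8.8418) (13.4379, 45) (0, 45)]  |A|=1093.922
4. ⊥bis P4·P2 via (35.585,20.305): [(0, 0) (30.96, 0) (31.738, 8.8418) (13.4379, 45) (0, 45)]  |A|=1093.922
5. ⊥bis P4·P3 via (11.33,8.98): [(0, 5.304) (28.7995, 14.6479) (13.4379, 45) (0, 45)]  |A|=775.5461
6. ⊥bis P4·P5 via (20.005,11.73): [(0, 5.304) (20.0168, 11.7984) (22.6178, 26.8619) (13.4379, 45) (0, 45)]  |A|=713.1026
7. canonical 5-gon: [(0, 5.304) (20.0168, 11.7984) (22.6178, 26.8619) (13.4379, 45) (0, 45)]
8. shoelace: 713.1026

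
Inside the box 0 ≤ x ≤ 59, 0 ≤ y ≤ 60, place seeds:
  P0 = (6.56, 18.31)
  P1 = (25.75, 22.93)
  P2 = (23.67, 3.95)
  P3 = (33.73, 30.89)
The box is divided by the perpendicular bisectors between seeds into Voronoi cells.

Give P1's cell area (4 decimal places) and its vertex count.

Area of P1's cell: 441.0342 (3 vertices)

1. box [0,59]×[0,60]: [(0, 0) (59, 0) (59, 60) (0, 60)]
2. ⊥bis P1·P0 via (16.155,20.62): [(21.1193, 0) (59, 0) (59, 60) (6.6742, 60)]  |A|=2706.1943
3. ⊥bis P1·P2 via (24.71,13.44): [(17.6986, 14.2084) (59, 9.6822) (59, 60) (6.6742, 60)]  |A|=2237.1386
4. ⊥bis P1·P3 via (29.74,26.91): [(9.837, 46.863) (17.6986, 14.2084) (45.4426, 11.1679)]  |A|=441.0342
5. canonical 3-gon: [(9.837, 46.863) (17.6986, 14.2084) (45.4426, 11.1679)]
6. shoelace: 441.0342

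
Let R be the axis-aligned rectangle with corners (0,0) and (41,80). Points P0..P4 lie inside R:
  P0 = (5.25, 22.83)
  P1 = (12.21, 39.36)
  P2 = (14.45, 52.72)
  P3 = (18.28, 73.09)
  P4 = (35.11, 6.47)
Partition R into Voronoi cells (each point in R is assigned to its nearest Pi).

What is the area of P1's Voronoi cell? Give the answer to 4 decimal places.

1. box [0,41]×[0,80]: [(0, 0) (41, 0) (41, 80) (0, 80)]
2. ⊥bis P1·P0 via (8.73,31.095): [(0, 34.7708) (41, 17.5076) (41, 80) (0, 80)]  |A|=2208.2924
3. ⊥bis P1·P2 via (13.33,46.04): [(0, 48.275) (0, 34.7708) (41, 17.5076) (41, 41.4007)]  |A|=766.644
4. ⊥bis P1·P3 via (15.245,56.225): [(0, 48.275) (0, 34.7708) (41, 17.5076) (41, 41.4007)]  |A|=766.644
5. ⊥bis P1·P4 via (23.66,22.915): [(0, 48.275) (0, 34.7708) (25.3549, 24.0951) (41, 34.9882) (41, 41.4007)]  |A|=629.9013
6. canonical 5-gon: [(0, 48.275) (0, 34.7708) (25.3549, 24.0951) (41, 34.9882) (41, 41.4007)]
7. shoelace: 629.9013

Area of P1's cell: 629.9013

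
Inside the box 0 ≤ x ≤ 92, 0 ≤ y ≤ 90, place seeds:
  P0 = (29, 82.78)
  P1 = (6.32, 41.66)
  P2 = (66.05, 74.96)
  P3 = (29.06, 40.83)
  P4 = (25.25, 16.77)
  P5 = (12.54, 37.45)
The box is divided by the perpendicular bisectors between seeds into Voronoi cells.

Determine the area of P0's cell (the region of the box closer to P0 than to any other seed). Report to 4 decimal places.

Area of P0's cell: 1228.7360

1. box [0,92]×[0,90]: [(0, 0) (92, 0) (92, 90) (0, 90)]
2. ⊥bis P0·P1 via (17.66,62.22): [(0, 71.9605) (92, 21.2173) (92, 90) (0, 90)]  |A|=3993.822
3. ⊥bis P0·P2 via (47.525,78.87): [(0, 71.9605) (41.263, 49.2016) (49.8742, 90) (0, 90)]  |A|=1389.5751
4. ⊥bis P0·P3 via (29.03,61.805): [(0, 71.9605) (18.4399, 61.7899) (43.9277, 61.8263) (49.8742, 90) (0, 90)]  |A|=1228.736
5. ⊥bis P0·P4 via (27.125,49.775): [(0, 71.9605) (18.4399, 61.7899) (43.9277, 61.8263) (49.8742, 90) (0, 90)]  |A|=1228.736
6. ⊥bis P0·P5 via (20.77,60.115): [(0, 71.9605) (18.4399, 61.7899) (43.9277, 61.8263) (49.8742, 90) (0, 90)]  |A|=1228.736
7. canonical 5-gon: [(0, 71.9605) (18.4399, 61.7899) (43.9277, 61.8263) (49.8742, 90) (0, 90)]
8. shoelace: 1228.736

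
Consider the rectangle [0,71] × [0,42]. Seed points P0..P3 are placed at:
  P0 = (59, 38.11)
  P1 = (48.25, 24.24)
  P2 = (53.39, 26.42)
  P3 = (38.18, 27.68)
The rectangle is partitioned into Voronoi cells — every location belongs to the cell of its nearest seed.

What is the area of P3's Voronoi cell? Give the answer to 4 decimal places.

Area of P3's cell: 1730.7903

1. box [0,71]×[0,42]: [(0, 0) (71, 0) (71, 42) (0, 42)]
2. ⊥bis P3·P0 via (48.59,32.895): [(0, 0) (65.0691, 0) (44.0288, 42) (0, 42)]  |A|=2291.0549
3. ⊥bis P3·P1 via (43.215,25.96): [(0, 0) (34.3468, 0) (46.8028, 36.4626) (44.0288, 42) (0, 42)]  |A|=1730.9483
4. ⊥bis P3·P2 via (45.785,27.05): [(0, 0) (34.3468, 0) (46.4885, 35.5427) (46.5985, 36.8703) (44.0288, 42) (0, 42)]  |A|=1730.7903
5. canonical 6-gon: [(0, 0) (34.3468, 0) (46.4885, 35.5427) (46.5985, 36.8703) (44.0288, 42) (0, 42)]
6. shoelace: 1730.7903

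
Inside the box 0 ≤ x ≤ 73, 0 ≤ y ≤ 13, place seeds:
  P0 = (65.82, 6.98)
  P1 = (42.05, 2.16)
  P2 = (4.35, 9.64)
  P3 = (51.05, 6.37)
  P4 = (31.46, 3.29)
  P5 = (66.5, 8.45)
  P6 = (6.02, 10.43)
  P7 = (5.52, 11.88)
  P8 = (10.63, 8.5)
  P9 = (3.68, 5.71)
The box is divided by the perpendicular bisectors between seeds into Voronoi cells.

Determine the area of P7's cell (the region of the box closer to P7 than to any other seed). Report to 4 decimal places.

1. box [0,73]×[0,13]: [(0, 0) (73, 0) (73, 13) (0, 13)]
2. ⊥bis P7·P0 via (35.67,9.43): [(0, 0) (34.9037, 0) (35.9601, 13) (0, 13)]  |A|=460.6148
3. ⊥bis P7·P1 via (23.785,7.02): [(0, 0) (21.9171, 0) (25.3762, 13) (0, 13)]  |A|=307.4063
4. ⊥bis P7·P2 via (4.935,10.76): [(22.3586, 1.6593) (25.3762, 13) (0.6465, 13)]  |A|=140.2264
5. ⊥bis P7·P3 via (28.285,9.125): [(22.3586, 1.6593) (25.3762, 13) (0.6465, 13)]  |A|=140.2264
6. ⊥bis P7·P4 via (18.49,7.585): [(17.3875, 4.2558) (20.2832, 13) (0.6465, 13)]  |A|=85.8539
7. ⊥bis P7·P5 via (36.01,10.165): [(17.3875, 4.2558) (20.2832, 13) (0.6465, 13)]  |A|=85.8539
8. ⊥bis P7·P6 via (5.77,11.155): [(4.8115, 10.8245) (11.1205, 13) (0.6465, 13)]  |A|=11.3932
9. ⊥bis P7·P8 via (8.075,10.19): [(4.8115, 10.8245) (9.583, 12.4698) (9.9337, 13) (0.6465, 13)]  |A|=11.0786
10. ⊥bis P7·P9 via (4.6,8.795): [(4.8115, 10.8245) (9.583, 12.4698) (9.9337, 13) (0.6465, 13)]  |A|=11.0786
11. canonical 4-gon: [(4.8115, 10.8245) (9.583, 12.4698) (9.9337, 13) (0.6465, 13)]
12. shoelace: 11.0786

Area of P7's cell: 11.0786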